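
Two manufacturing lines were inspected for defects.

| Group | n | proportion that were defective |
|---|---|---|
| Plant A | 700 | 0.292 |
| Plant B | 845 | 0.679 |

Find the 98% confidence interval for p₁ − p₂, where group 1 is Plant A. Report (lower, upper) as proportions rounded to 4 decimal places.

(-0.4417, -0.3323)

SE₁ = √(p̂₁(1−p̂₁)/n₁) = √(0.2920·0.7080/700) = 0.01719; SE₂ = √(0.6790·0.3210/845) = 0.01606.
Independent samples: SE of the difference = √(SE₁² + SE₂²) = √(0.0002954961 + 0.0002579236) = 0.02352.
z* for 98% confidence is 2.326, so the margin of error is 2.326 × 0.02352 = 0.05471.
Point estimate p̂₁ − p̂₂ = 0.2920 − 0.6790 = -0.3870.
-0.3870 ± 0.05471 → (-0.4417, -0.3323).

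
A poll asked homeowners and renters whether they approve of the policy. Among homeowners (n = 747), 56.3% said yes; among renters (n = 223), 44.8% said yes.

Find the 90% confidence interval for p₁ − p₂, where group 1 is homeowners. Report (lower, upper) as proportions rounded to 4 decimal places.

(0.0526, 0.1774)

Each SE is √(p̂(1−p̂)/n): √(0.5630·0.4370/747) = 0.01815 and √(0.4480·0.5520/223) = 0.03330.
SE(p̂₁ − p̂₂) = √(SE₁² + SE₂²) = √(0.0003294225 + 0.00110889) = 0.03793, since the two samples are independent.
At 90% confidence z* = 1.645; margin = 1.645 × 0.03793 = 0.06239.
The difference is 0.5630 − 0.4480 = 0.1150, so the interval is 0.1150 ± 0.06239 = (0.0526, 0.1774).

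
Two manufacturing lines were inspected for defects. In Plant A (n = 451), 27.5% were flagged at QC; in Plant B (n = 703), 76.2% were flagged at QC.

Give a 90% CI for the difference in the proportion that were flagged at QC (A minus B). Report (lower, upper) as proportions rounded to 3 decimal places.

(-0.531, -0.443)

The two standard errors are √(0.2750×0.7250/451) = 0.02103 and √(0.7620×0.2380/703) = 0.01606.
Because the samples are independent, SE_diff = √(0.02103² + 0.01606²) = 0.02646.
Using z* = 1.645 for 90%, ME = 1.645 × 0.02646 = 0.04353.
p̂₁ − p̂₂ = -0.4870; interval -0.4870 ± 0.04353 gives (-0.531, -0.443).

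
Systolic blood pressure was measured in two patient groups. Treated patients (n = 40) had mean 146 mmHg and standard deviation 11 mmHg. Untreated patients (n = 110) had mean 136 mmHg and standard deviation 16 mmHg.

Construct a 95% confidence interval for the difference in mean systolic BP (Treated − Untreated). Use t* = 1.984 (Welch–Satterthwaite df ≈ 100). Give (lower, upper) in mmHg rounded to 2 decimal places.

Standard errors of each mean: 11/√40 = 1.7393 and 16/√110 = 1.5255.
SE(x̄₁ − x̄₂) = √(1.7393² + 1.5255²) = 2.3135 for independent samples with unequal variances.
With t* = 1.984, the margin is 1.984 × 2.3135 = 4.5900.
x̄₁ − x̄₂ = 146 − 136 = 10.0000; the interval is 10.0000 ± 4.5900 = (5.41, 14.59).

(5.41, 14.59)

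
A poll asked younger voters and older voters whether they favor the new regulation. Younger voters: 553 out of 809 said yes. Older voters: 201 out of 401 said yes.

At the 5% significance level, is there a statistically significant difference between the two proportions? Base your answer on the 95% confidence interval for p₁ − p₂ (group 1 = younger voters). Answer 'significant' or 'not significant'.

p̂₁ = 553/809 = 0.6836 and p̂₂ = 201/401 = 0.5012.
SE₁ = √(p̂₁(1−p̂₁)/n₁) = √(0.6836·0.3164/809) = 0.01635; SE₂ = √(0.5012·0.4988/401) = 0.02497.
Independent samples: SE of the difference = √(SE₁² + SE₂²) = √(0.0002673225 + 0.0006235009) = 0.02985.
z* for 95% confidence is 1.960, so the margin of error is 1.960 × 0.02985 = 0.05851.
Point estimate p̂₁ − p̂₂ = 0.6836 − 0.5012 = 0.1824.
0.1824 ± 0.05851 → (0.12389, 0.24091).
The interval (0.12389, 0.24091) does not contain 0, so the difference is significant.

significant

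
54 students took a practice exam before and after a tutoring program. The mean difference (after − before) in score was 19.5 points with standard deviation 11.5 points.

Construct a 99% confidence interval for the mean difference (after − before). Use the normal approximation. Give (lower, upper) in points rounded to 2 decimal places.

Paired design: SE = s_d/√n = 11.5/√54 = 1.5650.
z* = 2.576; margin of error = 2.576 × 1.5650 = 4.0314.
19.5 ± 4.0314 → (15.47, 23.53).

(15.47, 23.53)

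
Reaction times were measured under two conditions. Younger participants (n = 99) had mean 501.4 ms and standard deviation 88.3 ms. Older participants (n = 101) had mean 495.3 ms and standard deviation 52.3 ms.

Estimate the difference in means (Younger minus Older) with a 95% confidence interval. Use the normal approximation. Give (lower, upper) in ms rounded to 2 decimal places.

(-14.06, 26.26)

Standard errors of each mean: 88.3/√99 = 8.8745 and 52.3/√101 = 5.2040.
SE(x̄₁ − x̄₂) = √(8.8745² + 5.2040²) = 10.2878 for independent samples with unequal variances.
With z* = 1.960, the margin is 1.960 × 10.2878 = 20.1641.
x̄₁ − x̄₂ = 501.4 − 495.3 = 6.1000; the interval is 6.1000 ± 20.1641 = (-14.06, 26.26).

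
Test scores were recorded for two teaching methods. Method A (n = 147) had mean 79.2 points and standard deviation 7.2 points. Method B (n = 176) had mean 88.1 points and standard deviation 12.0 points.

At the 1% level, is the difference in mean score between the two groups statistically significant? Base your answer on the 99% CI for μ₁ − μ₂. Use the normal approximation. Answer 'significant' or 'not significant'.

Standard errors of each mean: 7.2/√147 = 0.5938 and 12.0/√176 = 0.9045.
SE(x̄₁ − x̄₂) = √(0.5938² + 0.9045²) = 1.0820 for independent samples with unequal variances.
With z* = 2.576, the margin is 2.576 × 1.0820 = 2.7872.
x̄₁ − x̄₂ = 79.2 − 88.1 = -8.9000; the interval is -8.9000 ± 2.7872 = (-11.6872, -6.1128).
The interval (-11.6872, -6.1128) does not contain 0, so the difference is significant.

significant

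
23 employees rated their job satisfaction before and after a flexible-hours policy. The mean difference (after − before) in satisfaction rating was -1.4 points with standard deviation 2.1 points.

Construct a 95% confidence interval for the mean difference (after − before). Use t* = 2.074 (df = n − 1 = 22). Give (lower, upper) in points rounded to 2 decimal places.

Paired design: SE = s_d/√n = 2.1/√23 = 0.4379.
t* = 2.074; margin of error = 2.074 × 0.4379 = 0.9082.
-1.4 ± 0.9082 → (-2.31, -0.49).

(-2.31, -0.49)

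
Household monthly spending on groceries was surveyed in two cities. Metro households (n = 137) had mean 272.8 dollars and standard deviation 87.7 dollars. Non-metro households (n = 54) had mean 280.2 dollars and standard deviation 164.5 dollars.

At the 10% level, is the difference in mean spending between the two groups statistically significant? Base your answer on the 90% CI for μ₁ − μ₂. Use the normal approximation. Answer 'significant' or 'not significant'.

not significant

Standard errors of each mean: 87.7/√137 = 7.4927 and 164.5/√54 = 22.3856.
SE(x̄₁ − x̄₂) = √(7.4927² + 22.3856²) = 23.6063 for independent samples with unequal variances.
With z* = 1.645, the margin is 1.645 × 23.6063 = 38.8324.
x̄₁ − x̄₂ = 272.8 − 280.2 = -7.4000; the interval is -7.4000 ± 38.8324 = (-46.2324, 31.4324).
The interval (-46.2324, 31.4324) contains 0, so the difference is not significant.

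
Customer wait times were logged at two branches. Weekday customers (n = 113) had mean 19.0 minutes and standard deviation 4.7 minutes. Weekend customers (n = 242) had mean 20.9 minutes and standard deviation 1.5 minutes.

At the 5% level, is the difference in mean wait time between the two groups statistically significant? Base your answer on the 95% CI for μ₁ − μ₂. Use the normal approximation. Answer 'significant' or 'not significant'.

significant

Standard errors of each mean: 4.7/√113 = 0.4421 and 1.5/√242 = 0.0964.
SE(x̄₁ − x̄₂) = √(0.4421² + 0.0964²) = 0.4525 for independent samples with unequal variances.
With z* = 1.960, the margin is 1.960 × 0.4525 = 0.8869.
x̄₁ − x̄₂ = 19.0 − 20.9 = -1.9000; the interval is -1.9000 ± 0.8869 = (-2.7869, -1.0131).
The interval (-2.7869, -1.0131) does not contain 0, so the difference is significant.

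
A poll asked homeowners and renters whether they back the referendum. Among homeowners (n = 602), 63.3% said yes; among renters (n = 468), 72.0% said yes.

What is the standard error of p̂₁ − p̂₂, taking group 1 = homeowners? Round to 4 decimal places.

0.0286

SE₁ = √(p̂₁(1−p̂₁)/n₁) = √(0.6330·0.3670/602) = 0.01964; SE₂ = √(0.7200·0.2800/468) = 0.02075.
Independent samples: SE of the difference = √(SE₁² + SE₂²) = √(0.0003857296 + 0.0004305625) = 0.02857.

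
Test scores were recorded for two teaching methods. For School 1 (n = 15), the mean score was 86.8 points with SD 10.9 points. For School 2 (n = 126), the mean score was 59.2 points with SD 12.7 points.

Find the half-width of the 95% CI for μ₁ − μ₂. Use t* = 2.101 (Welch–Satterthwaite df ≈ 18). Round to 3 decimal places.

SE₁ = s₁/√n₁ = 10.9/√15 = 2.8144; SE₂ = 12.7/√126 = 1.1314.
Independent samples, unequal variances: SE_diff = √(SE₁² + SE₂²) = √(7.92084736 + 1.28006596) = 3.0333.
t* = 2.101, so margin of error = 2.101 × 3.0333 = 6.3730.

6.373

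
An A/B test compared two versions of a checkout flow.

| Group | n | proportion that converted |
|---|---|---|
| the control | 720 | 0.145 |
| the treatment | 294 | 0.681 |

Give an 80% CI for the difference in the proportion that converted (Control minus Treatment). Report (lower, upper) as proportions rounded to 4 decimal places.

(-0.5747, -0.4973)

Each SE is √(p̂(1−p̂)/n): √(0.1450·0.8550/720) = 0.01312 and √(0.6810·0.3190/294) = 0.02718.
SE(p̂₁ − p̂₂) = √(SE₁² + SE₂²) = √(0.0001721344 + 0.0007387524) = 0.03018, since the two samples are independent.
At 80% confidence z* = 1.282; margin = 1.282 × 0.03018 = 0.03869.
The difference is 0.1450 − 0.6810 = -0.5360, so the interval is -0.5360 ± 0.03869 = (-0.5747, -0.4973).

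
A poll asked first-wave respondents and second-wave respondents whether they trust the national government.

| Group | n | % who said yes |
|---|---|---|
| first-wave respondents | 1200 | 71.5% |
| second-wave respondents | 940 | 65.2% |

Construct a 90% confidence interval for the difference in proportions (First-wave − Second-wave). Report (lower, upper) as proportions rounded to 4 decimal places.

SE₁ = √(p̂₁(1−p̂₁)/n₁) = √(0.7150·0.2850/1200) = 0.01303; SE₂ = √(0.6520·0.3480/940) = 0.01554.
Independent samples: SE of the difference = √(SE₁² + SE₂²) = √(0.0001697809 + 0.0002414916) = 0.02028.
z* for 90% confidence is 1.645, so the margin of error is 1.645 × 0.02028 = 0.03336.
Point estimate p̂₁ − p̂₂ = 0.7150 − 0.6520 = 0.0630.
0.0630 ± 0.03336 → (0.0296, 0.0964).

(0.0296, 0.0964)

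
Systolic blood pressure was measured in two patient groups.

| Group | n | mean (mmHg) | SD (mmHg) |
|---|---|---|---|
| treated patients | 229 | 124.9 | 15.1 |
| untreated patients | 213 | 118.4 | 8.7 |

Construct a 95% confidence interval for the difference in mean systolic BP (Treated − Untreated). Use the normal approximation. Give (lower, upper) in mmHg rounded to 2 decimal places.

Per-group SEs: s₁/√n₁ = 15.1/√229 = 0.9978, s₂/√n₂ = 8.7/√213 = 0.5961.
Unpooled SE of the difference: √(0.99560484 + 0.35533521) = 1.1623.
Margin of error = z* · SE = 1.960 × 1.1623 = 2.2781.
x̄₁ − x̄₂ = 124.9 − 118.4 = 6.5000.
CI: 6.5000 ± 2.2781 = (4.22, 8.78).

(4.22, 8.78)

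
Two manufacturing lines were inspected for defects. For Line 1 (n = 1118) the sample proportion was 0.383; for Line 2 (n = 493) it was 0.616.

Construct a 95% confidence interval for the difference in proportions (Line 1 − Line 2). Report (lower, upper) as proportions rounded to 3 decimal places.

(-0.285, -0.181)

Each SE is √(p̂(1−p̂)/n): √(0.3830·0.6170/1118) = 0.01454 and √(0.6160·0.3840/493) = 0.02190.
SE(p̂₁ − p̂₂) = √(SE₁² + SE₂²) = √(0.0002114116 + 0.00047961) = 0.02629, since the two samples are independent.
At 95% confidence z* = 1.960; margin = 1.960 × 0.02629 = 0.05153.
The difference is 0.3830 − 0.6160 = -0.2330, so the interval is -0.2330 ± 0.05153 = (-0.285, -0.181).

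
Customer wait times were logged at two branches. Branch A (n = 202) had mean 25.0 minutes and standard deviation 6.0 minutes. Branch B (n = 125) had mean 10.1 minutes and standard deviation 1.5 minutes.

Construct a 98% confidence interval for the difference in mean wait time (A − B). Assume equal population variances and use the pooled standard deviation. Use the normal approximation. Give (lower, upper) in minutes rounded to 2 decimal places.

Pooled variance s_p² = [201·6.0² + 124·1.5²] / (202+125−2) = 23.1231, so s_p = 4.8086.
SE_diff = s_p·√(1/n₁ + 1/n₂) = 4.8086·√(1/202 + 1/125) = 0.5472.
z* = 2.326; margin = 2.326 × 0.5472 = 1.2728.
Difference = 25.0 − 10.1 = 14.9000.
14.9000 ± 1.2728 → (13.63, 16.17).

(13.63, 16.17)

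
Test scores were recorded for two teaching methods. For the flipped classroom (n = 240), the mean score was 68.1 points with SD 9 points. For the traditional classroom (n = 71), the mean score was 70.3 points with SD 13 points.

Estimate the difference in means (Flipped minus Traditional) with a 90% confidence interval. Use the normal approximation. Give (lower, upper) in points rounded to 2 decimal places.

Standard errors of each mean: 9/√240 = 0.5809 and 13/√71 = 1.5428.
SE(x̄₁ − x̄₂) = √(0.5809² + 1.5428²) = 1.6485 for independent samples with unequal variances.
With z* = 1.645, the margin is 1.645 × 1.6485 = 2.7118.
x̄₁ − x̄₂ = 68.1 − 70.3 = -2.2000; the interval is -2.2000 ± 2.7118 = (-4.91, 0.51).

(-4.91, 0.51)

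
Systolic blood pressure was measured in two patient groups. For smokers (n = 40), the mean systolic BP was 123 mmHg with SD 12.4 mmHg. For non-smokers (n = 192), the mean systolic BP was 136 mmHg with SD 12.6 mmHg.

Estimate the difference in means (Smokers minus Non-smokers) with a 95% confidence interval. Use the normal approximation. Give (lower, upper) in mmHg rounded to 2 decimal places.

(-17.24, -8.76)

SE₁ = s₁/√n₁ = 12.4/√40 = 1.9606; SE₂ = 12.6/√192 = 0.9093.
Independent samples, unequal variances: SE_diff = √(SE₁² + SE₂²) = √(3.84395236 + 0.82682649) = 2.1612.
z* = 1.960, so margin of error = 1.960 × 2.1612 = 4.2360.
Difference in means = 123 − 136 = -13.0000.
-13.0000 ± 4.2360 → (-17.24, -8.76).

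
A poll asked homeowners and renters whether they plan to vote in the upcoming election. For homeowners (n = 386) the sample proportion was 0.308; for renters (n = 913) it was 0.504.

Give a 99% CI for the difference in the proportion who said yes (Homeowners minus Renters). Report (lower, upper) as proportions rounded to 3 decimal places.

(-0.270, -0.122)

Each SE is √(p̂(1−p̂)/n): √(0.3080·0.6920/386) = 0.02350 and √(0.5040·0.4960/913) = 0.01655.
SE(p̂₁ − p̂₂) = √(SE₁² + SE₂²) = √(0.00055225 + 0.0002739025) = 0.02874, since the two samples are independent.
At 99% confidence z* = 2.576; margin = 2.576 × 0.02874 = 0.07403.
The difference is 0.3080 − 0.5040 = -0.1960, so the interval is -0.1960 ± 0.07403 = (-0.270, -0.122).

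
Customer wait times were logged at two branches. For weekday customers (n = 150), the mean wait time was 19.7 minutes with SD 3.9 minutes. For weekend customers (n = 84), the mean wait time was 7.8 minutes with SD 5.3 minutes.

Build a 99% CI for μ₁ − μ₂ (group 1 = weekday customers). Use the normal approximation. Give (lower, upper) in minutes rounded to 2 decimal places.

(10.20, 13.60)

SE₁ = s₁/√n₁ = 3.9/√150 = 0.3184; SE₂ = 5.3/√84 = 0.5783.
Independent samples, unequal variances: SE_diff = √(SE₁² + SE₂²) = √(0.10137856 + 0.33443089) = 0.6602.
z* = 2.576, so margin of error = 2.576 × 0.6602 = 1.7007.
Difference in means = 19.7 − 7.8 = 11.9000.
11.9000 ± 1.7007 → (10.20, 13.60).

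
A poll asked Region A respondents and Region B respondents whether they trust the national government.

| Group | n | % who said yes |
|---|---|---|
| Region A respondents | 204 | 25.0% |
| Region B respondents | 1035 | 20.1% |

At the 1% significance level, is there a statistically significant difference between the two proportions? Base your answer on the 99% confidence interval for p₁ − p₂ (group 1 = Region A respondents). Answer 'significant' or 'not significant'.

not significant

The two standard errors are √(0.2500×0.7500/204) = 0.03032 and √(0.2010×0.7990/1035) = 0.01246.
Because the samples are independent, SE_diff = √(0.03032² + 0.01246²) = 0.03278.
Using z* = 2.576 for 99%, ME = 2.576 × 0.03278 = 0.08444.
p̂₁ − p̂₂ = 0.0490; interval 0.0490 ± 0.08444 gives (-0.03544, 0.13344).
The interval (-0.03544, 0.13344) contains 0, so the difference is not significant.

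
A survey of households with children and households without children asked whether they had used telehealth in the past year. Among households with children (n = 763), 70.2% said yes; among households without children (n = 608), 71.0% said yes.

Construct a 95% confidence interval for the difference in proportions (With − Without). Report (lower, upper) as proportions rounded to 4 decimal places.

(-0.0565, 0.0405)

Each SE is √(p̂(1−p̂)/n): √(0.7020·0.2980/763) = 0.01656 and √(0.7100·0.2900/608) = 0.01840.
SE(p̂₁ − p̂₂) = √(SE₁² + SE₂²) = √(0.0002742336 + 0.00033856) = 0.02475, since the two samples are independent.
At 95% confidence z* = 1.960; margin = 1.960 × 0.02475 = 0.04851.
The difference is 0.7020 − 0.7100 = -0.0080, so the interval is -0.0080 ± 0.04851 = (-0.0565, 0.0405).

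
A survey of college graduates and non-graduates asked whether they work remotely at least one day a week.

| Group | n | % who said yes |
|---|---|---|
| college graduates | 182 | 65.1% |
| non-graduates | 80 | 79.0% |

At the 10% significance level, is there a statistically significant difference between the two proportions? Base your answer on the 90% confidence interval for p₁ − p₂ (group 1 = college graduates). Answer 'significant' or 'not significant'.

Each SE is √(p̂(1−p̂)/n): √(0.6510·0.3490/182) = 0.03533 and √(0.7900·0.2100/80) = 0.04554.
SE(p̂₁ − p̂₂) = √(SE₁² + SE₂²) = √(0.0012482089 + 0.0020738916) = 0.05764, since the two samples are independent.
At 90% confidence z* = 1.645; margin = 1.645 × 0.05764 = 0.09482.
The difference is 0.6510 − 0.7900 = -0.1390, so the interval is -0.1390 ± 0.09482 = (-0.23382, -0.04418).
The interval (-0.23382, -0.04418) does not contain 0, so the difference is significant.

significant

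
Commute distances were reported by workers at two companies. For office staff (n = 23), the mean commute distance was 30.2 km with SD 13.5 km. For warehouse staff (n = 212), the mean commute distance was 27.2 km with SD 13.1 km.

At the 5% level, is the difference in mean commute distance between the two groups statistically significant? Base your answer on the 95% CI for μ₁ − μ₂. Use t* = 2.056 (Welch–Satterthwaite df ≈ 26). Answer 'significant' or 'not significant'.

Per-group SEs: s₁/√n₁ = 13.5/√23 = 2.8149, s₂/√n₂ = 13.1/√212 = 0.8997.
Unpooled SE of the difference: √(7.92366201 + 0.80946009) = 2.9552.
Margin of error = t* · SE = 2.056 × 2.9552 = 6.0759.
x̄₁ − x̄₂ = 30.2 − 27.2 = 3.0000.
CI: 3.0000 ± 6.0759 = (-3.0759, 9.0759).
The interval (-3.0759, 9.0759) contains 0, so the difference is not significant.

not significant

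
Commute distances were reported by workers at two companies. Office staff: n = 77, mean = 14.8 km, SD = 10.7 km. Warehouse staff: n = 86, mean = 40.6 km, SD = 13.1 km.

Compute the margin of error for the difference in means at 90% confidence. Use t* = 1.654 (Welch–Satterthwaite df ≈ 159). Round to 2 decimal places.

3.09

Per-group SEs: s₁/√n₁ = 10.7/√77 = 1.2194, s₂/√n₂ = 13.1/√86 = 1.4126.
Unpooled SE of the difference: √(1.48693636 + 1.99543876) = 1.8661.
Margin of error = t* · SE = 1.654 × 1.8661 = 3.0865.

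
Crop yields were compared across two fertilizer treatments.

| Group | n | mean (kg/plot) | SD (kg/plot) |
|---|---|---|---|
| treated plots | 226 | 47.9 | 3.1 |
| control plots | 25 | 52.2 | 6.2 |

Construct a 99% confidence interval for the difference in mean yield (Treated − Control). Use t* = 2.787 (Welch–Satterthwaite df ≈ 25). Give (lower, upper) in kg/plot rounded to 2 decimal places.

Standard errors of each mean: 3.1/√226 = 0.2062 and 6.2/√25 = 1.2400.
SE(x̄₁ − x̄₂) = √(0.2062² + 1.2400²) = 1.2570 for independent samples with unequal variances.
With t* = 2.787, the margin is 2.787 × 1.2570 = 3.5033.
x̄₁ − x̄₂ = 47.9 − 52.2 = -4.3000; the interval is -4.3000 ± 3.5033 = (-7.80, -0.80).

(-7.80, -0.80)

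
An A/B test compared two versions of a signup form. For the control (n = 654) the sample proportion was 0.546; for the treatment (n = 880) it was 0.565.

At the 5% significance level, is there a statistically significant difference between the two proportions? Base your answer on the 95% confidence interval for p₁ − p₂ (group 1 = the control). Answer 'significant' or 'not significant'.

The two standard errors are √(0.5460×0.4540/654) = 0.01947 and √(0.5650×0.4350/880) = 0.01671.
Because the samples are independent, SE_diff = √(0.01947² + 0.01671²) = 0.02566.
Using z* = 1.960 for 95%, ME = 1.960 × 0.02566 = 0.05029.
p̂₁ − p̂₂ = -0.0190; interval -0.0190 ± 0.05029 gives (-0.06929, 0.03129).
The interval (-0.06929, 0.03129) contains 0, so the difference is not significant.

not significant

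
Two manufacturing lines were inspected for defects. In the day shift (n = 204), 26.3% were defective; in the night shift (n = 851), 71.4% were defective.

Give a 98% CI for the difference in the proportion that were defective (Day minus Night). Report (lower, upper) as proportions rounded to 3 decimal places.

(-0.531, -0.371)

Each SE is √(p̂(1−p̂)/n): √(0.2630·0.7370/204) = 0.03082 and √(0.7140·0.2860/851) = 0.01549.
SE(p̂₁ − p̂₂) = √(SE₁² + SE₂²) = √(0.0009498724 + 0.0002399401) = 0.03449, since the two samples are independent.
At 98% confidence z* = 2.326; margin = 2.326 × 0.03449 = 0.08022.
The difference is 0.2630 − 0.7140 = -0.4510, so the interval is -0.4510 ± 0.08022 = (-0.531, -0.371).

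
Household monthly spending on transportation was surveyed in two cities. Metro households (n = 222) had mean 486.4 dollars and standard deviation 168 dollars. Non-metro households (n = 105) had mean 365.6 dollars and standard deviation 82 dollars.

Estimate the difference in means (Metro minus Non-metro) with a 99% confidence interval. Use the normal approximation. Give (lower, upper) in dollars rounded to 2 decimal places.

Per-group SEs: s₁/√n₁ = 168/√222 = 11.2754, s₂/√n₂ = 82/√105 = 8.0024.
Unpooled SE of the difference: √(127.13464516 + 64.03840576) = 13.8265.
Margin of error = z* · SE = 2.576 × 13.8265 = 35.6171.
x̄₁ − x̄₂ = 486.4 − 365.6 = 120.8000.
CI: 120.8000 ± 35.6171 = (85.18, 156.42).

(85.18, 156.42)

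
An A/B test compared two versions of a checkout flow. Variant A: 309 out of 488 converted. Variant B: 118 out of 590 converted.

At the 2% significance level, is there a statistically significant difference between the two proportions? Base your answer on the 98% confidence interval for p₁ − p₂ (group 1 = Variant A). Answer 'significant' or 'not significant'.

Sample proportions: 309/488 = 0.6332, 118/590 = 0.2000.
Each SE is √(p̂(1−p̂)/n): √(0.6332·0.3668/488) = 0.02182 and √(0.2000·0.8000/590) = 0.01647.
SE(p̂₁ − p̂₂) = √(SE₁² + SE₂²) = √(0.0004761124 + 0.0002712609) = 0.02734, since the two samples are independent.
At 98% confidence z* = 2.326; margin = 2.326 × 0.02734 = 0.06359.
The difference is 0.6332 − 0.2000 = 0.4332, so the interval is 0.4332 ± 0.06359 = (0.36961, 0.49679).
The interval (0.36961, 0.49679) does not contain 0, so the difference is significant.

significant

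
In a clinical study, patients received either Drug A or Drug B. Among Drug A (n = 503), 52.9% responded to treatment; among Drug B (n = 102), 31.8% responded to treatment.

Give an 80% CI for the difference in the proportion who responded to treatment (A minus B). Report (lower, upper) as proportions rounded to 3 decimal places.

SE₁ = √(p̂₁(1−p̂₁)/n₁) = √(0.5290·0.4710/503) = 0.02226; SE₂ = √(0.3180·0.6820/102) = 0.04611.
Independent samples: SE of the difference = √(SE₁² + SE₂²) = √(0.0004955076 + 0.0021261321) = 0.05120.
z* for 80% confidence is 1.282, so the margin of error is 1.282 × 0.05120 = 0.06564.
Point estimate p̂₁ − p̂₂ = 0.5290 − 0.3180 = 0.2110.
0.2110 ± 0.06564 → (0.145, 0.277).

(0.145, 0.277)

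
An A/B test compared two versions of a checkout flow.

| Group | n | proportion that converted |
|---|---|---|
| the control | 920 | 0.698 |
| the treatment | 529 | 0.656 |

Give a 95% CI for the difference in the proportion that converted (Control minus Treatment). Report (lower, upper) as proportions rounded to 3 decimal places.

(-0.008, 0.092)

SE₁ = √(p̂₁(1−p̂₁)/n₁) = √(0.6980·0.3020/920) = 0.01514; SE₂ = √(0.6560·0.3440/529) = 0.02065.
Independent samples: SE of the difference = √(SE₁² + SE₂²) = √(0.0002292196 + 0.0004264225) = 0.02561.
z* for 95% confidence is 1.960, so the margin of error is 1.960 × 0.02561 = 0.05020.
Point estimate p̂₁ − p̂₂ = 0.6980 − 0.6560 = 0.0420.
0.0420 ± 0.05020 → (-0.008, 0.092).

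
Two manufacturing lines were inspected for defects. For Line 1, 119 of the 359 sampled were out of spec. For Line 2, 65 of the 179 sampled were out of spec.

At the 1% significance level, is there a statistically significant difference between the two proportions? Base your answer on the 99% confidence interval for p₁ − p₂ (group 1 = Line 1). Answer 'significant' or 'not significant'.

p̂₁ = 119/359 = 0.3315 and p̂₂ = 65/179 = 0.3631.
SE₁ = √(p̂₁(1−p̂₁)/n₁) = √(0.3315·0.6685/359) = 0.02485; SE₂ = √(0.3631·0.6369/179) = 0.03594.
Independent samples: SE of the difference = √(SE₁² + SE₂²) = √(0.0006175225 + 0.0012916836) = 0.04369.
z* for 99% confidence is 2.576, so the margin of error is 2.576 × 0.04369 = 0.11255.
Point estimate p̂₁ − p̂₂ = 0.3315 − 0.3631 = -0.0316.
-0.0316 ± 0.11255 → (-0.14415, 0.08095).
The interval (-0.14415, 0.08095) contains 0, so the difference is not significant.

not significant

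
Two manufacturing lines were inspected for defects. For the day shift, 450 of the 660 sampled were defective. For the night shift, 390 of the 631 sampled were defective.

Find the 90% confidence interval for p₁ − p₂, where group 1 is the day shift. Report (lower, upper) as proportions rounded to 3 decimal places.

(0.020, 0.107)

First, p̂₁ = 450/660 = 0.6818; p̂₂ = 390/631 = 0.6181.
The two standard errors are √(0.6818×0.3182/660) = 0.01813 and √(0.6181×0.3819/631) = 0.01934.
Because the samples are independent, SE_diff = √(0.01813² + 0.01934²) = 0.02651.
Using z* = 1.645 for 90%, ME = 1.645 × 0.02651 = 0.04361.
p̂₁ − p̂₂ = 0.0637; interval 0.0637 ± 0.04361 gives (0.020, 0.107).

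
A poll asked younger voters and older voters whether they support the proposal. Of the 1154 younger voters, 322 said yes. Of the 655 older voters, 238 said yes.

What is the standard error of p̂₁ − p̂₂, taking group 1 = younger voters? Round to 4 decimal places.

0.0230

First, p̂₁ = 322/1154 = 0.2790; p̂₂ = 238/655 = 0.3634.
The two standard errors are √(0.2790×0.7210/1154) = 0.01320 and √(0.3634×0.6366/655) = 0.01879.
Because the samples are independent, SE_diff = √(0.01320² + 0.01879²) = 0.02296.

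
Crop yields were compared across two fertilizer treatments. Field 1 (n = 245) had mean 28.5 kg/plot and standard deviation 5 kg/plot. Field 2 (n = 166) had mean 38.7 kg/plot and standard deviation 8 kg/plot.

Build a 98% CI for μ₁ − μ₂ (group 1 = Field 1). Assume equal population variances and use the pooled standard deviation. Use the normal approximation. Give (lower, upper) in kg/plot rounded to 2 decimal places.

(-11.69, -8.71)

Pooled variance s_p² = [244·5² + 165·8²] / (245+166−2) = 40.7335, so s_p = 6.3823.
SE_diff = s_p·√(1/n₁ + 1/n₂) = 6.3823·√(1/245 + 1/166) = 0.6416.
z* = 2.326; margin = 2.326 × 0.6416 = 1.4924.
Difference = 28.5 − 38.7 = -10.2000.
-10.2000 ± 1.4924 → (-11.69, -8.71).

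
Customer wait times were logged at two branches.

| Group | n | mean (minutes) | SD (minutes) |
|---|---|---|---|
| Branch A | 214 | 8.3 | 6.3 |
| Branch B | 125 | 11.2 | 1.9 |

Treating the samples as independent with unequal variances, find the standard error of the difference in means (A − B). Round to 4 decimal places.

0.4630

Per-group SEs: s₁/√n₁ = 6.3/√214 = 0.4307, s₂/√n₂ = 1.9/√125 = 0.1699.
Unpooled SE of the difference: √(0.18550249 + 0.02886601) = 0.4630.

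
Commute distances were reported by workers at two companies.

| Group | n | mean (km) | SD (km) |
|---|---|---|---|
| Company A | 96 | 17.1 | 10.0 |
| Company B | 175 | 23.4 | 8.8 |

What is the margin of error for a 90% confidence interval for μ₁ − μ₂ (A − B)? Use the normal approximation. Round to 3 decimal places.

2.004

Standard errors of each mean: 10.0/√96 = 1.0206 and 8.8/√175 = 0.6652.
SE(x̄₁ − x̄₂) = √(1.0206² + 0.6652²) = 1.2182 for independent samples with unequal variances.
With z* = 1.645, the margin is 1.645 × 1.2182 = 2.0039.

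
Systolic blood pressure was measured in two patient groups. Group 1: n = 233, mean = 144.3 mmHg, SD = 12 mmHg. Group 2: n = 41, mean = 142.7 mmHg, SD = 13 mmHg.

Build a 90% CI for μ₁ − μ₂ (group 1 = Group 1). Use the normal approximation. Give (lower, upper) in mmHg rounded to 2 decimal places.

Standard errors of each mean: 12/√233 = 0.7861 and 13/√41 = 2.0303.
SE(x̄₁ − x̄₂) = √(0.7861² + 2.0303²) = 2.1772 for independent samples with unequal variances.
With z* = 1.645, the margin is 1.645 × 2.1772 = 3.5815.
x̄₁ − x̄₂ = 144.3 − 142.7 = 1.6000; the interval is 1.6000 ± 3.5815 = (-1.98, 5.18).

(-1.98, 5.18)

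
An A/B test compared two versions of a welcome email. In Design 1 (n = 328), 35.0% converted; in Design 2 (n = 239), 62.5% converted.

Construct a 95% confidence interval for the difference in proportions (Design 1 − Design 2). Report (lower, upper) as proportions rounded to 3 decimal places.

(-0.355, -0.195)

The two standard errors are √(0.3500×0.6500/328) = 0.02634 and √(0.6250×0.3750/239) = 0.03132.
Because the samples are independent, SE_diff = √(0.02634² + 0.03132²) = 0.04092.
Using z* = 1.960 for 95%, ME = 1.960 × 0.04092 = 0.08020.
p̂₁ − p̂₂ = -0.2750; interval -0.2750 ± 0.08020 gives (-0.355, -0.195).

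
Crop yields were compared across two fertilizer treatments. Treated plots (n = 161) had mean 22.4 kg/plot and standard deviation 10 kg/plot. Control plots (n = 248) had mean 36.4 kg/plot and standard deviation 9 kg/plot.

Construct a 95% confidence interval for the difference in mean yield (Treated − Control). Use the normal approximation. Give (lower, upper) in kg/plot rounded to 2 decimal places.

SE₁ = s₁/√n₁ = 10/√161 = 0.7881; SE₂ = 9/√248 = 0.5715.
Independent samples, unequal variances: SE_diff = √(SE₁² + SE₂²) = √(0.62110161 + 0.32661225) = 0.9735.
z* = 1.960, so margin of error = 1.960 × 0.9735 = 1.9081.
Difference in means = 22.4 − 36.4 = -14.0000.
-14.0000 ± 1.9081 → (-15.91, -12.09).

(-15.91, -12.09)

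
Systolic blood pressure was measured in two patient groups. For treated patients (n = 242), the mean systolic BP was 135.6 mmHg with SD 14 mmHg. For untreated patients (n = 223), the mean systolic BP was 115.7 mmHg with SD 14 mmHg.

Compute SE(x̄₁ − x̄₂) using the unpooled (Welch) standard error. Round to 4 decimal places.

1.2996

Per-group SEs: s₁/√n₁ = 14/√242 = 0.9000, s₂/√n₂ = 14/√223 = 0.9375.
Unpooled SE of the difference: √(0.81 + 0.87890625) = 1.2996.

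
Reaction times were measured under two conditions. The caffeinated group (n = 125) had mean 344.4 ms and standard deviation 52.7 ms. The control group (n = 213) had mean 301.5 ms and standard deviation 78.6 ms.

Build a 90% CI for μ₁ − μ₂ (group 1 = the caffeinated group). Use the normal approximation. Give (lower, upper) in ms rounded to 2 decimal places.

(31.13, 54.67)

Per-group SEs: s₁/√n₁ = 52.7/√125 = 4.7136, s₂/√n₂ = 78.6/√213 = 5.3856.
Unpooled SE of the difference: √(22.21802496 + 29.00468736) = 7.1570.
Margin of error = z* · SE = 1.645 × 7.1570 = 11.7733.
x̄₁ − x̄₂ = 344.4 − 301.5 = 42.9000.
CI: 42.9000 ± 11.7733 = (31.13, 54.67).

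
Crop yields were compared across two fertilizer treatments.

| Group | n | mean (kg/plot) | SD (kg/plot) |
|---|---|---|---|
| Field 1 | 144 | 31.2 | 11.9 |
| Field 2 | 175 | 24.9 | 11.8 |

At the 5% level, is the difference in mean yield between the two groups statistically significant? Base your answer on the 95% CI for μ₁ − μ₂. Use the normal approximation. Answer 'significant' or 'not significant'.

Standard errors of each mean: 11.9/√144 = 0.9917 and 11.8/√175 = 0.8920.
SE(x̄₁ − x̄₂) = √(0.9917² + 0.8920²) = 1.3338 for independent samples with unequal variances.
With z* = 1.960, the margin is 1.960 × 1.3338 = 2.6142.
x̄₁ − x̄₂ = 31.2 − 24.9 = 6.3000; the interval is 6.3000 ± 2.6142 = (3.6858, 8.9142).
The interval (3.6858, 8.9142) does not contain 0, so the difference is significant.

significant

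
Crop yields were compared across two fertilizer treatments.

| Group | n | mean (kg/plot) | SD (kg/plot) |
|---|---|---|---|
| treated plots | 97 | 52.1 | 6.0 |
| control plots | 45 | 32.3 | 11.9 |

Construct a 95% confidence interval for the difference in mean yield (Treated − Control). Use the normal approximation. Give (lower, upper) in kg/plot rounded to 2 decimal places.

Standard errors of each mean: 6.0/√97 = 0.6092 and 11.9/√45 = 1.7739.
SE(x̄₁ − x̄₂) = √(0.6092² + 1.7739²) = 1.8756 for independent samples with unequal variances.
With z* = 1.960, the margin is 1.960 × 1.8756 = 3.6762.
x̄₁ − x̄₂ = 52.1 − 32.3 = 19.8000; the interval is 19.8000 ± 3.6762 = (16.12, 23.48).

(16.12, 23.48)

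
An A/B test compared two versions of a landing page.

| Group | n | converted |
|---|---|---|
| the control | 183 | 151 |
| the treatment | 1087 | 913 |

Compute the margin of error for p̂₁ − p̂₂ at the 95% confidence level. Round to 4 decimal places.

0.0592

Sample proportions: 151/183 = 0.8251, 913/1087 = 0.8399.
Each SE is √(p̂(1−p̂)/n): √(0.8251·0.1749/183) = 0.02808 and √(0.8399·0.1601/1087) = 0.01112.
SE(p̂₁ − p̂₂) = √(SE₁² + SE₂²) = √(0.0007884864 + 0.0001236544) = 0.03020, since the two samples are independent.
At 95% confidence z* = 1.960; margin = 1.960 × 0.03020 = 0.05919.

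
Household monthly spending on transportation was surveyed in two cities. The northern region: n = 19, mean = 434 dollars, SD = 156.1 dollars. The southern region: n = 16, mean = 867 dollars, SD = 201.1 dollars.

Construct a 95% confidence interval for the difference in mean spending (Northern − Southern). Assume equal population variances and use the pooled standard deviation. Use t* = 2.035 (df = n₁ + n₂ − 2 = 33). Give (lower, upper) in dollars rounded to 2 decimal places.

Pooled variance s_p² = [18·156.1² + 15·201.1²] / (19+16−2) = 31673.5736, so s_p = 177.9707.
SE_diff = s_p·√(1/n₁ + 1/n₂) = 177.9707·√(1/19 + 1/16) = 60.3873.
t* = 2.035; margin = 2.035 × 60.3873 = 122.8882.
Difference = 434 − 867 = -433.0000.
-433.0000 ± 122.8882 → (-555.89, -310.11).

(-555.89, -310.11)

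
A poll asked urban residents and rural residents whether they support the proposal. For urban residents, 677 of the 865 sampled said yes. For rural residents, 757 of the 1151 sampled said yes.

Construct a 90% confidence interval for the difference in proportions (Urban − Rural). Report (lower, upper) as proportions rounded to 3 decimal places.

Sample proportions: 677/865 = 0.7827, 757/1151 = 0.6577.
Each SE is √(p̂(1−p̂)/n): √(0.7827·0.2173/865) = 0.01402 and √(0.6577·0.3423/1151) = 0.01399.
SE(p̂₁ − p̂₂) = √(SE₁² + SE₂²) = √(0.0001965604 + 0.0001957201) = 0.01981, since the two samples are independent.
At 90% confidence z* = 1.645; margin = 1.645 × 0.01981 = 0.03259.
The difference is 0.7827 − 0.6577 = 0.1250, so the interval is 0.1250 ± 0.03259 = (0.092, 0.158).

(0.092, 0.158)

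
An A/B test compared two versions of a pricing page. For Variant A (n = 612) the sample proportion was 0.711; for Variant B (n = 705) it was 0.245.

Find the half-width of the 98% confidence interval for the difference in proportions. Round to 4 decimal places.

0.0569

The two standard errors are √(0.7110×0.2890/612) = 0.01832 and √(0.2450×0.7550/705) = 0.01620.
Because the samples are independent, SE_diff = √(0.01832² + 0.01620²) = 0.02446.
Using z* = 2.326 for 98%, ME = 2.326 × 0.02446 = 0.05689.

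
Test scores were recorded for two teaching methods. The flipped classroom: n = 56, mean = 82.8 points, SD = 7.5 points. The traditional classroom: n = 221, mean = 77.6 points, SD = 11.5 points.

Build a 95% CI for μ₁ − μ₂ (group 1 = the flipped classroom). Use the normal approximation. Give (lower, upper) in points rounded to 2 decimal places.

Per-group SEs: s₁/√n₁ = 7.5/√56 = 1.0022, s₂/√n₂ = 11.5/√221 = 0.7736.
Unpooled SE of the difference: √(1.00440484 + 0.59845696) = 1.2660.
Margin of error = z* · SE = 1.960 × 1.2660 = 2.4814.
x̄₁ − x̄₂ = 82.8 − 77.6 = 5.2000.
CI: 5.2000 ± 2.4814 = (2.72, 7.68).

(2.72, 7.68)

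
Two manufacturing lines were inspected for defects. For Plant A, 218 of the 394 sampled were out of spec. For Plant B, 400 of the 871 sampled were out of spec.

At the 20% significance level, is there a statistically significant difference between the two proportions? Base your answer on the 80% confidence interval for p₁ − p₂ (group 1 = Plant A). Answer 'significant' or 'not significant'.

Sample proportions: 218/394 = 0.5533, 400/871 = 0.4592.
Each SE is √(p̂(1−p̂)/n): √(0.5533·0.4467/394) = 0.02505 and √(0.4592·0.5408/871) = 0.01689.
SE(p̂₁ − p̂₂) = √(SE₁² + SE₂²) = √(0.0006275025 + 0.0002852721) = 0.03021, since the two samples are independent.
At 80% confidence z* = 1.282; margin = 1.282 × 0.03021 = 0.03873.
The difference is 0.5533 − 0.4592 = 0.0941, so the interval is 0.0941 ± 0.03873 = (0.05537, 0.13283).
The interval (0.05537, 0.13283) does not contain 0, so the difference is significant.

significant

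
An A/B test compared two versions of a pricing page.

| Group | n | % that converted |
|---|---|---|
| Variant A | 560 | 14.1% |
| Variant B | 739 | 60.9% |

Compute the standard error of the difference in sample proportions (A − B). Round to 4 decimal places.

The two standard errors are √(0.1410×0.8590/560) = 0.01471 and √(0.6090×0.3910/739) = 0.01795.
Because the samples are independent, SE_diff = √(0.01471² + 0.01795²) = 0.02321.

0.0232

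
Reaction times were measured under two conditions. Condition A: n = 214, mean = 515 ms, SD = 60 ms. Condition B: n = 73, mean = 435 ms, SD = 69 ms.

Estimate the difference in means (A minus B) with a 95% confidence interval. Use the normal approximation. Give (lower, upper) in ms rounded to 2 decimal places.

Per-group SEs: s₁/√n₁ = 60/√214 = 4.1015, s₂/√n₂ = 69/√73 = 8.0758.
Unpooled SE of the difference: √(16.82230225 + 65.21854564) = 9.0576.
Margin of error = z* · SE = 1.960 × 9.0576 = 17.7529.
x̄₁ − x̄₂ = 515 − 435 = 80.0000.
CI: 80.0000 ± 17.7529 = (62.25, 97.75).

(62.25, 97.75)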